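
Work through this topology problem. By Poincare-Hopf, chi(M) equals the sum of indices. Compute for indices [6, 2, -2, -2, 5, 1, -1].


Poincare-Hopf: chi(M) = sum of indices of zeros.
chi = (6) + (2) + (-2) + (-2) + (5) + (1) + (-1) = 9

9


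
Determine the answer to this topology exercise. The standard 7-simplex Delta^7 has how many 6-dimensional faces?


Delta^7 has 7+1 vertices. A 6-face is a choice of 6+1 vertices.
f_6 = C(7+1, 6+1) = C(8,7) = 8

8


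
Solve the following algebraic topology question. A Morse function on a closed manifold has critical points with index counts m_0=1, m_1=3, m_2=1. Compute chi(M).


Morse theory: chi(M) = sum_k (-1)^k m_k where m_k = #(index-k critical points).
= (1) + (-3) + (1) = -1

-1


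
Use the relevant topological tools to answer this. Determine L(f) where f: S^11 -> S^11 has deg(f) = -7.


On S^11: L(f) = tr(f_0*) + (-1)^11 tr(f_11*) = 1 + (-1)^11 * deg(f).
L(f) = 1 + (-1)^11 * -7 = 1 + 7 = 8

8


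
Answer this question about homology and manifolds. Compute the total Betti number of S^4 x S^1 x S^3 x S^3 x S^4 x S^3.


Total Betti number is multiplicative under products.
Each S^d (d>=1) has total Betti number 2.
There are 6 sphere factors.
Total = 2^6 = 64

64


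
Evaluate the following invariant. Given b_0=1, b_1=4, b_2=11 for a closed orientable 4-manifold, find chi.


By Poincare duality b_k = b_{4-k}, so full Betti numbers: b_0=1, b_1=4, b_2=11, b_3=4, b_4=1.
chi = sum (-1)^k b_k = 5

5


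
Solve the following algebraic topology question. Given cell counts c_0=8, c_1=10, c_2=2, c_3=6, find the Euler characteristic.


chi = sum_k (-1)^k c_k.
= (-1)^0*8 + (-1)^1*10 + (-1)^2*2 + (-1)^3*6
= (8) + (-10) + (2) + (-6)
= -6

-6


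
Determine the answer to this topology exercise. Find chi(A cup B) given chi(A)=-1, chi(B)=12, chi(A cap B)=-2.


chi(A cup B) = chi(A) + chi(B) - chi(A cap B)
= -1 + (12) - (-2)
= 13

13


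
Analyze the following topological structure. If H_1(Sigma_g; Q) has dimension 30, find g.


For a closed orientable surface: b_1 = 2g.
30 = 2g
g = 30 / 2 = 15

15


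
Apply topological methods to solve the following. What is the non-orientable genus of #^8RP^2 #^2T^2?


Since a >= 1, the sum is non-orientable; each T^2 can be replaced by RP^2 # RP^2 (since T^2#RP^2 = 3RP^2).
Total crosscaps k = 8 + 2*2 = 12.
Check via chi: chi = 8*1 + 2*0 - (8+2-1)*2 = -10 = 2 - k = -10. Consistent.

12


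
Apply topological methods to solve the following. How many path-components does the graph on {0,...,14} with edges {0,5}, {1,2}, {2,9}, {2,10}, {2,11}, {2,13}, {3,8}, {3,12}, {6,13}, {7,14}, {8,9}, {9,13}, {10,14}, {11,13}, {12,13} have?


Run DFS/union-find over 15 vertices.
V = 15, E = 15.
Number of components = 3

3


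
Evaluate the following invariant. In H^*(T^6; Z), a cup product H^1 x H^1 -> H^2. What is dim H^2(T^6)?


Cup product: H^p x H^q -> H^{p+q}; here p+q = 1+1 = 2.
rank H^k(T^n) = C(n,k).
C(6,2) = 15

15


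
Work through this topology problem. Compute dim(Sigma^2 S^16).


Each suspension raises dimension by 1: Sigma S^n = S^{n+1}.
Sigma^2 S^16 = S^{16+2} = S^18

18


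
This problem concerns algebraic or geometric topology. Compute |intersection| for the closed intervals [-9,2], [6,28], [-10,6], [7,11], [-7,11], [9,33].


Intersection = [max(a_i), min(b_i)] = [9, 2].
Since 9 > 2, the intersection is empty.
Length = 0

0


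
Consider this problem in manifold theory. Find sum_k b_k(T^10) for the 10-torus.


b_k(T^10) = C(10,k), so the sum over k is sum_k C(10,k) = 2^10.
Total = 2^10 = 1024

1024


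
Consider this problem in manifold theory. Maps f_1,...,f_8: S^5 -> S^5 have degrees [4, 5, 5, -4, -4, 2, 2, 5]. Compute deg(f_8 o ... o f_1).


Degree is multiplicative: deg(composition) = product of degrees.
= (4) * (5) * (5) * (-4) * (-4) * (2) * (2) * (5) = 32000

32000


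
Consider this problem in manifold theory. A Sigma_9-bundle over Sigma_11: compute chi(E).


For a fiber bundle F -> E -> B (with CW structure): chi(E) = chi(B) * chi(F).
chi(Sigma_11) = -20, chi(Sigma_9) = -16.
chi(E) = (-20) * (-16) = 320

320


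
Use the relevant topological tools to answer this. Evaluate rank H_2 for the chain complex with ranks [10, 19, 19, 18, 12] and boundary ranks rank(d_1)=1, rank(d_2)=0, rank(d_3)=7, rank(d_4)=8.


rank H_k = rank(ker d_k) - rank(im d_{k+1}).
rank(ker d_2) = rank(C_2) - rank(d_2) = 19 - 0 = 19.
rank(im d_{2+1}) = 7.
rank H_2 = 19 - 7 = 12

12


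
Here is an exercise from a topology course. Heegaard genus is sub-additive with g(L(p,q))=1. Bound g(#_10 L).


Heegaard genus satisfies g(A#B) <= g(A) + g(B).
Each lens space has g = 1.
Upper bound: 10 * 1 = 10

10


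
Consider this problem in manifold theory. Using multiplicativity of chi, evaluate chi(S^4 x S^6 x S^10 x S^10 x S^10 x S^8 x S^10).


chi is multiplicative: chi(X x Y) = chi(X) chi(Y).
Each even-dim sphere has chi = 2. There are 7 factors.
chi = 2^7 = 128

128


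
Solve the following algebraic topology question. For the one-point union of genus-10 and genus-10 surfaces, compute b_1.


For a wedge: H_1(A v B) = H_1(A) + H_1(B).
b_1(Sigma_10) = 20, b_1(Sigma_10) = 20.
b_1 = 20 + 20 = 40

40


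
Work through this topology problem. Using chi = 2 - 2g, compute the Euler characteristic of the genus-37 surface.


For a closed orientable surface of genus g: chi = 2 - 2g.
Here g = 37.
chi = 2 - 2*37 = 2 - 74 = -72

-72


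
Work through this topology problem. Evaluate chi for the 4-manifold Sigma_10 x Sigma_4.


chi(Sigma_10) = 2 - 2*10 = -18
chi(Sigma_4) = 2 - 2*4 = -6
chi(product) = (-18) * (-6) = 108

108


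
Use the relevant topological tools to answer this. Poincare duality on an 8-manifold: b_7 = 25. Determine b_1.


Poincare duality for closed orientable n-manifolds: b_k = b_{n-k}.
Here n = 8, so b_1 = b_7 = 25

25


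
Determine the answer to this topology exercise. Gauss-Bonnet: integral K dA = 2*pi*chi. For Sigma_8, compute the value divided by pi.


Gauss-Bonnet: integral K dA = 2*pi*chi(M).
chi(Sigma_8) = 2 - 2*8 = -14.
(integral K dA)/pi = 2*chi = 2*(-14) = -28

-28


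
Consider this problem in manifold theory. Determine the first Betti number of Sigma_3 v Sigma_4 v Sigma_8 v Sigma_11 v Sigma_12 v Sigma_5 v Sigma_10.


For a wedge X v Y: reduced H_k(X v Y) = H_k(X) + H_k(Y).
Each Sigma_g contributes b_1 = 2g.
b_1 = 6 + 8 + 16 + 22 + 24 + 10 + 20 = 106

106


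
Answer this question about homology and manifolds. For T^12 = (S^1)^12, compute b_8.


By the Kunneth formula, b_k(T^n) = C(n,k).
b_8(T^12) = C(12,8).
C(12,8) = 12!/(8!*4!) = 495

495


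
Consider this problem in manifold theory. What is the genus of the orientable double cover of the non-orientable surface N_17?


chi(N_17) = 2 - 17 = -15.
Double cover: chi(Sigma_g) = 2 * chi(N_17) = 2*(-15) = -30.
2 - 2g = -30, so g = (2 - (-30))/2 = 32/2 = 16

16


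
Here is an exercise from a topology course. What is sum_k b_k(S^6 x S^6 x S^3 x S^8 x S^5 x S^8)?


Total Betti number is multiplicative under products.
Each S^d (d>=1) has total Betti number 2.
There are 6 sphere factors.
Total = 2^6 = 64

64


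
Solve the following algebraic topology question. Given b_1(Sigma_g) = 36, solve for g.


For a closed orientable surface: b_1 = 2g.
36 = 2g
g = 36 / 2 = 18

18


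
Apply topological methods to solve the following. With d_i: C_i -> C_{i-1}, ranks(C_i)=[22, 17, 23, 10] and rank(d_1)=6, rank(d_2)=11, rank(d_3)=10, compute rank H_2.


rank H_k = rank(ker d_k) - rank(im d_{k+1}).
rank(ker d_2) = rank(C_2) - rank(d_2) = 23 - 11 = 12.
rank(im d_{2+1}) = 10.
rank H_2 = 12 - 10 = 2

2


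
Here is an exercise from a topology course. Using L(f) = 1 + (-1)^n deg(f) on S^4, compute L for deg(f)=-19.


On S^4: L(f) = tr(f_0*) + (-1)^4 tr(f_4*) = 1 + (-1)^4 * deg(f).
L(f) = 1 + (-1)^4 * -19 = 1 + -19 = -18

-18


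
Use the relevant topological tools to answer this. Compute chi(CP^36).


CP^36 has one cell in each even dimension 0, 2, ..., 2*36 (36+1 cells total).
All cells are even-dimensional, so chi = number of cells.
chi = 36 + 1 = 37

37


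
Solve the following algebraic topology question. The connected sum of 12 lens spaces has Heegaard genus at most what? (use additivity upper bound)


Heegaard genus satisfies g(A#B) <= g(A) + g(B).
Each lens space has g = 1.
Upper bound: 12 * 1 = 12

12


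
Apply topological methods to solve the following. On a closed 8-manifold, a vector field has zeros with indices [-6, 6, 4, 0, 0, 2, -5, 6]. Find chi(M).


Poincare-Hopf: chi(M) = sum of indices of zeros.
chi = (-6) + (6) + (4) + (0) + (0) + (2) + (-5) + (6) = 7

7


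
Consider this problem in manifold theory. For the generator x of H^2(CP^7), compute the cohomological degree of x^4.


|x| = 2 in H^*(CP^n).
|x^4| = 4 * |x| = 4 * 2 = 8

8


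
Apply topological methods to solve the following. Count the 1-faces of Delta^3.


Delta^3 has 3+1 vertices. A 1-face is a choice of 1+1 vertices.
f_1 = C(3+1, 1+1) = C(4,2) = 6

6


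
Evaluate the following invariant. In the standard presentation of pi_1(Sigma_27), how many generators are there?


Standard presentation: pi_1(Sigma_g) = <a_1,b_1,...,a_g,b_g | [a_1,b_1]...[a_g,b_g] = 1>.
Number of generators = 2g = 2*27 = 54

54


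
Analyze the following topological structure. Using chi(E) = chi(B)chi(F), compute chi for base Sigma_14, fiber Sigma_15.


For a fiber bundle F -> E -> B (with CW structure): chi(E) = chi(B) * chi(F).
chi(Sigma_14) = -26, chi(Sigma_15) = -28.
chi(E) = (-26) * (-28) = 728

728


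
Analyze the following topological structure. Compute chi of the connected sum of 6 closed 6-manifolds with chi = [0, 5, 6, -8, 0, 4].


For n-manifolds: chi(A#B) = chi(A) + chi(B) - chi(S^6).
chi(S^6) = 1 + (-1)^6 = 2.
chi(#) = (sum chi_i) - (6-1)*chi(S^6) = 7 - 5*2 = -3

-3


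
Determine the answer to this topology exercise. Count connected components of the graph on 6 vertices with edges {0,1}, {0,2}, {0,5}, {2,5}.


Run DFS/union-find over 6 vertices.
V = 6, E = 4.
Number of components = 3

3


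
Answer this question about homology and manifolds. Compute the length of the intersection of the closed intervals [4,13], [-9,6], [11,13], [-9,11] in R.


Intersection = [max(a_i), min(b_i)] = [11, 6].
Since 11 > 6, the intersection is empty.
Length = 0

0


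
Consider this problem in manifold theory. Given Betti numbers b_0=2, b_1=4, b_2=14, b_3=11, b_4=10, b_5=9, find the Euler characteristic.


chi = sum_k (-1)^k b_k.
= (2) + (-4) + (14) + (-11) + (10) + (-9)
= 2

2


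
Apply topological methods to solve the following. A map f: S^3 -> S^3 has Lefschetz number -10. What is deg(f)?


L(f) = 1 + (-1)^3 deg(f) on S^3.
-10 = 1 + (-1)^3 * deg(f)
(-1)^3 * deg(f) = -11
deg(f) = 11

11


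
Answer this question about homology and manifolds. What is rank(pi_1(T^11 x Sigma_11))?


pi_1(A x B) = pi_1(A) x pi_1(B); rank of abelianization = b_1.
b_1(T^11) = 11, b_1(Sigma_11) = 2*11 = 22.
b_1(product) = 11 + 22 = 33

33


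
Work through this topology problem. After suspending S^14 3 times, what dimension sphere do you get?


Each suspension raises dimension by 1: Sigma S^n = S^{n+1}.
Sigma^3 S^14 = S^{14+3} = S^17

17


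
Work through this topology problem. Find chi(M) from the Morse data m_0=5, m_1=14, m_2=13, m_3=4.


Morse theory: chi(M) = sum_k (-1)^k m_k where m_k = #(index-k critical points).
= (5) + (-14) + (13) + (-4) = 0

0


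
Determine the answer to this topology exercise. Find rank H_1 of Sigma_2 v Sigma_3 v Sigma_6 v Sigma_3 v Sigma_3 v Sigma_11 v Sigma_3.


For a wedge X v Y: reduced H_k(X v Y) = H_k(X) + H_k(Y).
Each Sigma_g contributes b_1 = 2g.
b_1 = 4 + 6 + 12 + 6 + 6 + 22 + 6 = 62

62


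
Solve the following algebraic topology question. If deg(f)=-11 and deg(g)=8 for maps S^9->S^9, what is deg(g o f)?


Degree is multiplicative under composition: deg(g o f) = deg(g) * deg(f).
= 8 * -11 = -88

-88


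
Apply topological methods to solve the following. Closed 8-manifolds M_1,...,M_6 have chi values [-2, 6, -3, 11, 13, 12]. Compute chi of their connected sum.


For n-manifolds: chi(A#B) = chi(A) + chi(B) - chi(S^8).
chi(S^8) = 1 + (-1)^8 = 2.
chi(#) = (sum chi_i) - (6-1)*chi(S^8) = 37 - 5*2 = 27

27


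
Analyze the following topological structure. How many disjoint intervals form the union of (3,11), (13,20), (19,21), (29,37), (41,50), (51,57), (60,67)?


Sort and merge overlapping open intervals.
Merged: (3,11), (13,21), (29,37), (41,50), (51,57), (60,67).
Number of components = 6

6


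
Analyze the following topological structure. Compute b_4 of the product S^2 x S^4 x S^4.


Each S^d has Poincare polynomial 1 + t^d.
The product S^2 x S^4 x S^4 has Poincare polynomial prod(1+t^d_i).
Expanding: b_0=1, b_2=1, b_4=2, b_6=2, b_8=1, b_10=1.
b_4 = 2

2


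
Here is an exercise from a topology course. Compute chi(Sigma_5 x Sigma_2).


chi(Sigma_5) = 2 - 2*5 = -8
chi(Sigma_2) = 2 - 2*2 = -2
chi(product) = (-8) * (-2) = 16

16


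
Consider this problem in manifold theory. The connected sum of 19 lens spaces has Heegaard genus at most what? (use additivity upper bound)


Heegaard genus satisfies g(A#B) <= g(A) + g(B).
Each lens space has g = 1.
Upper bound: 19 * 1 = 19

19


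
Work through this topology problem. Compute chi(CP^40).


CP^40 has one cell in each even dimension 0, 2, ..., 2*40 (40+1 cells total).
All cells are even-dimensional, so chi = number of cells.
chi = 40 + 1 = 41

41


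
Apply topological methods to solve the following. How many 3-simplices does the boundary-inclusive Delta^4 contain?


Delta^4 has 4+1 vertices. A 3-face is a choice of 3+1 vertices.
f_3 = C(4+1, 3+1) = C(5,4) = 5

5


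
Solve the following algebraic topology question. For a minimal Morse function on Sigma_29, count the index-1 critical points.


A perfect Morse function has m_k = b_k.
For Sigma_29: b_0=1, b_1=2g=58, b_2=1.
Saddles m_1 = 2g = 58

58


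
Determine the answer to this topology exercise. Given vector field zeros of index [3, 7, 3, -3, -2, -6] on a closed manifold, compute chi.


Poincare-Hopf: chi(M) = sum of indices of zeros.
chi = (3) + (7) + (3) + (-3) + (-2) + (-6) = 2

2


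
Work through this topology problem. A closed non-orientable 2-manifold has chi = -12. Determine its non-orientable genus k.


chi = 2 - k for closed non-orientable surfaces with k crosscaps.
-12 = 2 - k
k = 2 - (-12) = 14

14


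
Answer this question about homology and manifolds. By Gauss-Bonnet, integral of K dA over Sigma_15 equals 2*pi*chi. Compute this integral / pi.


Gauss-Bonnet: integral K dA = 2*pi*chi(M).
chi(Sigma_15) = 2 - 2*15 = -28.
(integral K dA)/pi = 2*chi = 2*(-28) = -56

-56


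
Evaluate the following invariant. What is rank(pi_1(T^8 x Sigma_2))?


pi_1(A x B) = pi_1(A) x pi_1(B); rank of abelianization = b_1.
b_1(T^8) = 8, b_1(Sigma_2) = 2*2 = 4.
b_1(product) = 8 + 4 = 12

12


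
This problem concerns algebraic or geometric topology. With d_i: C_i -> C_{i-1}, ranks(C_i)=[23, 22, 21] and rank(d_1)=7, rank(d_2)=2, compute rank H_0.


rank H_k = rank(ker d_k) - rank(im d_{k+1}).
rank(ker d_0) = rank(C_0) - rank(d_0) = 23 - 0 = 23.
rank(im d_{0+1}) = 7.
rank H_0 = 23 - 7 = 16

16


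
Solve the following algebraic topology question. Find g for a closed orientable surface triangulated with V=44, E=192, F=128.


chi = V - E + F = 44 - 192 + 128 = -20
For orientable closed surface: chi = 2 - 2g, so g = (2 - chi)/2.
g = (2 - (-20)) / 2 = 22 / 2 = 11

11


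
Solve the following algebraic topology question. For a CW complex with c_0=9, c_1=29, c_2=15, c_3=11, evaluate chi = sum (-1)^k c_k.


chi = sum_k (-1)^k c_k.
= (-1)^0*9 + (-1)^1*29 + (-1)^2*15 + (-1)^3*11
= (9) + (-29) + (15) + (-11)
= -16

-16


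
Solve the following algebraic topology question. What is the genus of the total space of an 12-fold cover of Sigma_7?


For an n-sheeted cover: chi(E) = n * chi(B).
chi(Sigma_7) = 2 - 2*7 = -12.
chi(E) = 12 * (-12) = -144.
genus(E) = (2 - chi(E))/2 = (2 - (-144))/2 = 146/2 = 73

73


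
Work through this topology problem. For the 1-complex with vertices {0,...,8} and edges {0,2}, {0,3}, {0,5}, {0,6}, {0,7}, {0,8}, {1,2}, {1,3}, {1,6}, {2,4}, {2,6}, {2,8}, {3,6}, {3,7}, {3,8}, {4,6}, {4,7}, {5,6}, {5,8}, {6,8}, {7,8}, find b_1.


b_1 = E - V + (number of components).
E = 21, V = 9, components = 1.
b_1 = 21 - 9 + 1 = 13

13


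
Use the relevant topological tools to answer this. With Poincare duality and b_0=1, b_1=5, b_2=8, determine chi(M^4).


By Poincare duality b_k = b_{4-k}, so full Betti numbers: b_0=1, b_1=5, b_2=8, b_3=5, b_4=1.
chi = sum (-1)^k b_k = 0

0


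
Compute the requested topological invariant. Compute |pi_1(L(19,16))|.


pi_1(L(p,q)) = Z/pZ for any q coprime to p.
|pi_1(L(19,16))| = 19

19


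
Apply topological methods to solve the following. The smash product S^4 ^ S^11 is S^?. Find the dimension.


S^m ^ S^n = S^{m+n}.
k = 4 + 11 = 15

15


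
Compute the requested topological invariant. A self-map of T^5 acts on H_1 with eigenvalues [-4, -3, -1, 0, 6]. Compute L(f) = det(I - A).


For a torus self-map: L(f) = det(I - A) where A acts on H_1.
L(f) = (1--4) * (1--3) * (1--1) * (1-0) * (1-6) = 5 * 4 * 2 * 1 * -5 = -200

-200


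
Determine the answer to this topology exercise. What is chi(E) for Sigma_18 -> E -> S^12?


chi(S^12) = 2 (n even), chi(Sigma_18) = 2 - 2*18 = -34.
chi(E) = 2 * (-34) = -68

-68


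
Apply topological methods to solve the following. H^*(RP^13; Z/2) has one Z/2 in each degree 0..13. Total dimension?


H^k(RP^13; Z/2) = Z/2 for each 0 <= k <= 13.
Total dimension = 13 + 1 = 14

14


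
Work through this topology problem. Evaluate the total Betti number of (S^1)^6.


b_k(T^6) = C(6,k), so the sum over k is sum_k C(6,k) = 2^6.
Total = 2^6 = 64

64


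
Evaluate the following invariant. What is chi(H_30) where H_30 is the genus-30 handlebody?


A genus-g handlebody deformation retracts to a wedge of g circles.
chi(vee_g S^1) = 1 - g.
chi(H_30) = 1 - 30 = -29

-29


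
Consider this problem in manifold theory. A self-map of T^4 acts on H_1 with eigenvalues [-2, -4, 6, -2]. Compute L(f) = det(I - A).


For a torus self-map: L(f) = det(I - A) where A acts on H_1.
L(f) = (1--2) * (1--4) * (1-6) * (1--2) = 3 * 5 * -5 * 3 = -225

-225


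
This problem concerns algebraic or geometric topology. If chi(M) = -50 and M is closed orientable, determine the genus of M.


chi = 2 - 2g for closed orientable surfaces.
-50 = 2 - 2g
2g = 2 - (-50) = 52
g = 26

26


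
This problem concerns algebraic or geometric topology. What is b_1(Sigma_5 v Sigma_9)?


For a wedge: H_1(A v B) = H_1(A) + H_1(B).
b_1(Sigma_5) = 10, b_1(Sigma_9) = 18.
b_1 = 10 + 18 = 28

28


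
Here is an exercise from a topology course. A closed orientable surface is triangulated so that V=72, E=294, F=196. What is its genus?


chi = V - E + F = 72 - 294 + 196 = -26
For orientable closed surface: chi = 2 - 2g, so g = (2 - chi)/2.
g = (2 - (-26)) / 2 = 28 / 2 = 14

14


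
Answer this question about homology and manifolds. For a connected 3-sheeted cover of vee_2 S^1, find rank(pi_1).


Nielsen-Schreier: an index-n subgroup of F_r is free of rank 1 + n(r-1).
Equivalently: chi(cover) = n*chi(base); chi(vee_r S^1) = 1 - 2 = -1.
chi(E) = 3*(-1) = -3; rank = 1 - chi(E) = 1 - (-3) = 4.
rank = 1 + 3*(2-1) = 1 + 3 = 4

4


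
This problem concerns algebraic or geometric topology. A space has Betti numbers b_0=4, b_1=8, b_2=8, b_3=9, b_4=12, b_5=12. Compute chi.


chi = sum_k (-1)^k b_k.
= (4) + (-8) + (8) + (-9) + (12) + (-12)
= -5

-5


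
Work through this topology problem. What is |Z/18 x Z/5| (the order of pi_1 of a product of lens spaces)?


pi_1(X x Y) = pi_1(X) x pi_1(Y).
pi_1(L(18,1)) = Z/18, pi_1(L(5,1)) = Z/5.
|Z/18 x Z/5| = 18 * 5 = 90

90


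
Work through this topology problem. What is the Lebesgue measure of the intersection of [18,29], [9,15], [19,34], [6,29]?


Intersection = [max(a_i), min(b_i)] = [19, 15].
Since 19 > 15, the intersection is empty.
Length = 0

0


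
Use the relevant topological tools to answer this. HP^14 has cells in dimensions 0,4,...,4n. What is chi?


HP^14 has one cell in each dimension 0, 4, ..., 4*14 (14+1 cells, all even-dim).
chi = 14 + 1 = 15

15


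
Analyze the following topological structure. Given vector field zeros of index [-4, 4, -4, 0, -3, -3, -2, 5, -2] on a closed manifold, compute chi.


Poincare-Hopf: chi(M) = sum of indices of zeros.
chi = (-4) + (4) + (-4) + (0) + (-3) + (-3) + (-2) + (5) + (-2) = -9

-9


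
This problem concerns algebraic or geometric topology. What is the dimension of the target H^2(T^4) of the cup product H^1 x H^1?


Cup product: H^p x H^q -> H^{p+q}; here p+q = 1+1 = 2.
rank H^k(T^n) = C(n,k).
C(4,2) = 6

6


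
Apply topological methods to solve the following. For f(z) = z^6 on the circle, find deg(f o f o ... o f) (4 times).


deg(f) = 6. Degree is multiplicative: deg(f^4) = (deg f)^4.
deg(f^4) = (6)^4 = 1296

1296


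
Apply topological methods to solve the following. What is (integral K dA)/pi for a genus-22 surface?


Gauss-Bonnet: integral K dA = 2*pi*chi(M).
chi(Sigma_22) = 2 - 2*22 = -42.
(integral K dA)/pi = 2*chi = 2*(-42) = -84

-84


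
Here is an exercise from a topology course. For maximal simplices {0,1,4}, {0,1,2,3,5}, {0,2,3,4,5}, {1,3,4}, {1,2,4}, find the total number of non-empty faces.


Each maximal simplex on m vertices has 2^m - 1 nonempty faces.
Take the union (dedupe shared faces).
Total distinct faces = 51

51


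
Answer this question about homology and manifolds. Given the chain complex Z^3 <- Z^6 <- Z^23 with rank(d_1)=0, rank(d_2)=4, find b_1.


rank H_k = rank(ker d_k) - rank(im d_{k+1}).
rank(ker d_1) = rank(C_1) - rank(d_1) = 6 - 0 = 6.
rank(im d_{1+1}) = 4.
rank H_1 = 6 - 4 = 2

2


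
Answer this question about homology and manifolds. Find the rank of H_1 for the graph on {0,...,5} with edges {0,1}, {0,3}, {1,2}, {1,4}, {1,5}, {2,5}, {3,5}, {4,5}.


b_1 = E - V + (number of components).
E = 8, V = 6, components = 1.
b_1 = 8 - 6 + 1 = 3

3


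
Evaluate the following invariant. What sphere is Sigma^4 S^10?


Each suspension raises dimension by 1: Sigma S^n = S^{n+1}.
Sigma^4 S^10 = S^{10+4} = S^14

14


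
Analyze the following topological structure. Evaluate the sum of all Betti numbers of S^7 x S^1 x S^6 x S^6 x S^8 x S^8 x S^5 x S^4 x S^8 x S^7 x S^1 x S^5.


Total Betti number is multiplicative under products.
Each S^d (d>=1) has total Betti number 2.
There are 12 sphere factors.
Total = 2^12 = 4096

4096


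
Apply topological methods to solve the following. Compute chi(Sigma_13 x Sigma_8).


chi(Sigma_13) = 2 - 2*13 = -24
chi(Sigma_8) = 2 - 2*8 = -14
chi(product) = (-24) * (-14) = 336

336


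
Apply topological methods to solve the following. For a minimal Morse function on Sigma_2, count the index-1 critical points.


A perfect Morse function has m_k = b_k.
For Sigma_2: b_0=1, b_1=2g=4, b_2=1.
Saddles m_1 = 2g = 4

4


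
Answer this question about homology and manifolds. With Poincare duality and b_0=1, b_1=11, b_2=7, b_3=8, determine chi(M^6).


By Poincare duality b_k = b_{6-k}, so full Betti numbers: b_0=1, b_1=11, b_2=7, b_3=8, b_4=7, b_5=11, b_6=1.
chi = sum (-1)^k b_k = -14

-14


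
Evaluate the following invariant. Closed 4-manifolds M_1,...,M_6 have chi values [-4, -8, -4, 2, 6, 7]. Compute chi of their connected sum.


For n-manifolds: chi(A#B) = chi(A) + chi(B) - chi(S^4).
chi(S^4) = 1 + (-1)^4 = 2.
chi(#) = (sum chi_i) - (6-1)*chi(S^4) = -1 - 5*2 = -11

-11


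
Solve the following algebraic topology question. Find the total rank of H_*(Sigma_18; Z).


For Sigma_18: b_0 = 1, b_1 = 2g = 36, b_2 = 1.
Total = 1 + 36 + 1 = 38

38


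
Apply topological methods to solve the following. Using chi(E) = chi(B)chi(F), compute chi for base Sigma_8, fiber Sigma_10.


For a fiber bundle F -> E -> B (with CW structure): chi(E) = chi(B) * chi(F).
chi(Sigma_8) = -14, chi(Sigma_10) = -18.
chi(E) = (-14) * (-18) = 252

252


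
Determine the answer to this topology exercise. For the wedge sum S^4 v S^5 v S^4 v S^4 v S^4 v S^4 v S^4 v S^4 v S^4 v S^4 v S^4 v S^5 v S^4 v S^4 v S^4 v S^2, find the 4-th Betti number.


For a wedge of spheres, H_k (k>0) is free on one generator per sphere of dimension k.
Spheres of dimension 4: count = 13.
b_4 = 13

13


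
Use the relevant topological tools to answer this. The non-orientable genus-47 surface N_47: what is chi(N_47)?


For a non-orientable closed surface with k crosscaps: chi = 2 - k.
Here k = 47.
chi = 2 - 47 = -45

-45


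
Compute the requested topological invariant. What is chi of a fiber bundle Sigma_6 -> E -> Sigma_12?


For a fiber bundle F -> E -> B (with CW structure): chi(E) = chi(B) * chi(F).
chi(Sigma_12) = -22, chi(Sigma_6) = -10.
chi(E) = (-22) * (-10) = 220

220


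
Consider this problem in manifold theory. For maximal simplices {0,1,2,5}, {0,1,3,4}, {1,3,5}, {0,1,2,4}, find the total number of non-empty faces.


Each maximal simplex on m vertices has 2^m - 1 nonempty faces.
Take the union (dedupe shared faces).
Total distinct faces = 33

33


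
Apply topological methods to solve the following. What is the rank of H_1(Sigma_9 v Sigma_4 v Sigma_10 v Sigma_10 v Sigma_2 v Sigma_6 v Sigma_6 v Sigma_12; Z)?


For a wedge X v Y: reduced H_k(X v Y) = H_k(X) + H_k(Y).
Each Sigma_g contributes b_1 = 2g.
b_1 = 18 + 8 + 20 + 20 + 4 + 12 + 12 + 24 = 118

118


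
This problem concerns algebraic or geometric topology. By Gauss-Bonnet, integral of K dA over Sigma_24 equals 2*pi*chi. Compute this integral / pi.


Gauss-Bonnet: integral K dA = 2*pi*chi(M).
chi(Sigma_24) = 2 - 2*24 = -46.
(integral K dA)/pi = 2*chi = 2*(-46) = -92

-92


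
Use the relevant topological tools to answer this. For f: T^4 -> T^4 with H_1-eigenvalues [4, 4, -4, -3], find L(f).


For a torus self-map: L(f) = det(I - A) where A acts on H_1.
L(f) = (1-4) * (1-4) * (1--4) * (1--3) = -3 * -3 * 5 * 4 = 180

180


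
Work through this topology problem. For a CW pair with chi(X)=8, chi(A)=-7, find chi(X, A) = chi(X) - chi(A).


Relative Euler characteristic: chi(X, A) = chi(X) - chi(A).
= 8 - (-7) = 15

15


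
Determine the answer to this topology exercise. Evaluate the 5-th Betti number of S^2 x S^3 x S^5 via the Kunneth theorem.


Each S^d has Poincare polynomial 1 + t^d.
The product S^2 x S^3 x S^5 has Poincare polynomial prod(1+t^d_i).
Expanding: b_0=1, b_2=1, b_3=1, b_5=2, b_7=1, b_8=1, b_10=1.
b_5 = 2

2


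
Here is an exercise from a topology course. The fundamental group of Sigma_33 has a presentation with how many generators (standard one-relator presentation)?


Standard presentation: pi_1(Sigma_g) = <a_1,b_1,...,a_g,b_g | [a_1,b_1]...[a_g,b_g] = 1>.
Number of generators = 2g = 2*33 = 66

66


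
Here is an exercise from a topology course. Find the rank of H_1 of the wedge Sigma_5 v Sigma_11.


For a wedge: H_1(A v B) = H_1(A) + H_1(B).
b_1(Sigma_5) = 10, b_1(Sigma_11) = 22.
b_1 = 10 + 22 = 32

32


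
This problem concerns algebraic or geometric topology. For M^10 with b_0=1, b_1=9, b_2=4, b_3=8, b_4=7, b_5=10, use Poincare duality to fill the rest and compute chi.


By Poincare duality b_k = b_{10-k}, so full Betti numbers: b_0=1, b_1=9, b_2=4, b_3=8, b_4=7, b_5=10, b_6=7, b_7=8, b_8=4, b_9=9, b_10=1.
chi = sum (-1)^k b_k = -20

-20


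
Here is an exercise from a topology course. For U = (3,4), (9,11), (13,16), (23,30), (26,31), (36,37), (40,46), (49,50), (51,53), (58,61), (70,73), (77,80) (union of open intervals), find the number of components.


Sort and merge overlapping open intervals.
Merged: (3,4), (9,11), (13,16), (23,31), (36,37), (40,46), (49,50), (51,53), (58,61), (70,73), (77,80).
Number of components = 11

11


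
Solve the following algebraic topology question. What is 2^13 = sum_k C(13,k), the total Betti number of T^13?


b_k(T^13) = C(13,k), so the sum over k is sum_k C(13,k) = 2^13.
Total = 2^13 = 8192

8192


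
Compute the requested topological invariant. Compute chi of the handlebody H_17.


A genus-g handlebody deformation retracts to a wedge of g circles.
chi(vee_g S^1) = 1 - g.
chi(H_17) = 1 - 17 = -16

-16


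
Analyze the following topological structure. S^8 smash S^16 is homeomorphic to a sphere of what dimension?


S^m ^ S^n = S^{m+n}.
k = 8 + 16 = 24

24


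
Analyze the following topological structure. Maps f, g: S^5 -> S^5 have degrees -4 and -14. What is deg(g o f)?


Degree is multiplicative under composition: deg(g o f) = deg(g) * deg(f).
= -14 * -4 = 56

56


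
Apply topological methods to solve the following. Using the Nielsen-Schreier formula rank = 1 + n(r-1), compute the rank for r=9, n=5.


Nielsen-Schreier: an index-n subgroup of F_r is free of rank 1 + n(r-1).
Equivalently: chi(cover) = n*chi(base); chi(vee_r S^1) = 1 - 9 = -8.
chi(E) = 5*(-8) = -40; rank = 1 - chi(E) = 1 - (-40) = 41.
rank = 1 + 5*(9-1) = 1 + 40 = 41

41


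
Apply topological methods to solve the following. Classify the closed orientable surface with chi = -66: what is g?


chi = 2 - 2g for closed orientable surfaces.
-66 = 2 - 2g
2g = 2 - (-66) = 68
g = 34

34


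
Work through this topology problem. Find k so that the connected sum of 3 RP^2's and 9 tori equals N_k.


Since a >= 1, the sum is non-orientable; each T^2 can be replaced by RP^2 # RP^2 (since T^2#RP^2 = 3RP^2).
Total crosscaps k = 3 + 2*9 = 21.
Check via chi: chi = 3*1 + 9*0 - (3+9-1)*2 = -19 = 2 - k = -19. Consistent.

21


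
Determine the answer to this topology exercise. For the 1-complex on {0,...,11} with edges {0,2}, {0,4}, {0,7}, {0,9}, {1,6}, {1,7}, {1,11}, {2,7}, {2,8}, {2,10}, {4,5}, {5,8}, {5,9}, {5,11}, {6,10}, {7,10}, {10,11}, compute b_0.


Run DFS/union-find over 12 vertices.
V = 12, E = 17.
Number of components = 2

2


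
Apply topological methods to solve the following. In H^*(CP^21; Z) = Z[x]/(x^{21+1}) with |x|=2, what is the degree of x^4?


|x| = 2 in H^*(CP^n).
|x^4| = 4 * |x| = 4 * 2 = 8

8


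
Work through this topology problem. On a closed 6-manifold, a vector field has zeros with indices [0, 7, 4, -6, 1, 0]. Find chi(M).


Poincare-Hopf: chi(M) = sum of indices of zeros.
chi = (0) + (7) + (4) + (-6) + (1) + (0) = 6

6


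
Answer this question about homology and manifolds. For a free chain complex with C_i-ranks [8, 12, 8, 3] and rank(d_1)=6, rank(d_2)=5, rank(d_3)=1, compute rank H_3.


rank H_k = rank(ker d_k) - rank(im d_{k+1}).
rank(ker d_3) = rank(C_3) - rank(d_3) = 3 - 1 = 2.
rank(im d_{3+1}) = 0.
rank H_3 = 2 - 0 = 2

2


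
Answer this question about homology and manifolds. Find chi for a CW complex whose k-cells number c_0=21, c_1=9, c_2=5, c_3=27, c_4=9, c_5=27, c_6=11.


chi = sum_k (-1)^k c_k.
= (-1)^0*21 + (-1)^1*9 + (-1)^2*5 + (-1)^3*27 + (-1)^4*9 + (-1)^5*27 + (-1)^6*11
= (21) + (-9) + (5) + (-27) + (9) + (-27) + (11)
= -17

-17


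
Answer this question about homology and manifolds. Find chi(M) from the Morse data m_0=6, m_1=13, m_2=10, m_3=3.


Morse theory: chi(M) = sum_k (-1)^k m_k where m_k = #(index-k critical points).
= (6) + (-13) + (10) + (-3) = 0

0


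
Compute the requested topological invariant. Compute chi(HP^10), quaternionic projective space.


HP^10 has one cell in each dimension 0, 4, ..., 4*10 (10+1 cells, all even-dim).
chi = 10 + 1 = 11

11


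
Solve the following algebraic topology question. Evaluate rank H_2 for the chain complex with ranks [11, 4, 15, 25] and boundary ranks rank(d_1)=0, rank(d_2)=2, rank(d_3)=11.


rank H_k = rank(ker d_k) - rank(im d_{k+1}).
rank(ker d_2) = rank(C_2) - rank(d_2) = 15 - 2 = 13.
rank(im d_{2+1}) = 11.
rank H_2 = 13 - 11 = 2

2


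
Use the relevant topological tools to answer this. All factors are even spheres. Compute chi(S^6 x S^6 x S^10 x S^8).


chi is multiplicative: chi(X x Y) = chi(X) chi(Y).
Each even-dim sphere has chi = 2. There are 4 factors.
chi = 2^4 = 16

16


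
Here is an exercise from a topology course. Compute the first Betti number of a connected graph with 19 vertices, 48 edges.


For a connected graph: rank(pi_1) = b_1 = E - V + 1 = 1 - chi.
chi = V - E = 19 - 48 = -29.
rank = 1 - (-29) = 48 - 19 + 1 = 30

30


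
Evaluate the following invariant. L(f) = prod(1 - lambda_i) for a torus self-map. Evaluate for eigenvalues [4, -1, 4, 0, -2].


For a torus self-map: L(f) = det(I - A) where A acts on H_1.
L(f) = (1-4) * (1--1) * (1-4) * (1-0) * (1--2) = -3 * 2 * -3 * 1 * 3 = 54

54


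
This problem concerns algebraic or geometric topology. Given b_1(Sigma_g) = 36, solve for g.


For a closed orientable surface: b_1 = 2g.
36 = 2g
g = 36 / 2 = 18

18


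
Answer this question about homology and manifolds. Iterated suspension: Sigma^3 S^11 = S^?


Each suspension raises dimension by 1: Sigma S^n = S^{n+1}.
Sigma^3 S^11 = S^{11+3} = S^14

14


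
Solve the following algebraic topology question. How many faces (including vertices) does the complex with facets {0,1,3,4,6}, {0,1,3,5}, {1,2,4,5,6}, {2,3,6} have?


Each maximal simplex on m vertices has 2^m - 1 nonempty faces.
Take the union (dedupe shared faces).
Total distinct faces = 63

63


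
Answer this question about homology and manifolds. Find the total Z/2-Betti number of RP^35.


H^k(RP^35; Z/2) = Z/2 for each 0 <= k <= 35.
Total dimension = 35 + 1 = 36

36


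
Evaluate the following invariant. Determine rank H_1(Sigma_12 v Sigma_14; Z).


For a wedge: H_1(A v B) = H_1(A) + H_1(B).
b_1(Sigma_12) = 24, b_1(Sigma_14) = 28.
b_1 = 24 + 28 = 52

52


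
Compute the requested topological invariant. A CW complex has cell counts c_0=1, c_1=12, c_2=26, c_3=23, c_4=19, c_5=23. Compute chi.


chi = sum_k (-1)^k c_k.
= (-1)^0*1 + (-1)^1*12 + (-1)^2*26 + (-1)^3*23 + (-1)^4*19 + (-1)^5*23
= (1) + (-12) + (26) + (-23) + (19) + (-23)
= -12

-12


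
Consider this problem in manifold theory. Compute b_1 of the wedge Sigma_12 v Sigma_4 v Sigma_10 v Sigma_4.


For a wedge X v Y: reduced H_k(X v Y) = H_k(X) + H_k(Y).
Each Sigma_g contributes b_1 = 2g.
b_1 = 24 + 8 + 20 + 8 = 60

60


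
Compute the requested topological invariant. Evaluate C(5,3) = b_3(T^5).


By the Kunneth formula, b_k(T^n) = C(n,k).
b_3(T^5) = C(5,3).
C(5,3) = 5!/(3!*2!) = 10

10


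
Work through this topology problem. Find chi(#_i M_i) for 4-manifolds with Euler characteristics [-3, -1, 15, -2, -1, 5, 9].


For n-manifolds: chi(A#B) = chi(A) + chi(B) - chi(S^4).
chi(S^4) = 1 + (-1)^4 = 2.
chi(#) = (sum chi_i) - (7-1)*chi(S^4) = 22 - 6*2 = 10

10


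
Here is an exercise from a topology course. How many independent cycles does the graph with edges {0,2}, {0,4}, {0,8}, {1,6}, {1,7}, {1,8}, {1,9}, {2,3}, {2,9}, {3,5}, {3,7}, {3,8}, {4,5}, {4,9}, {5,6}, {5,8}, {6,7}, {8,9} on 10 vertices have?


b_1 = E - V + (number of components).
E = 18, V = 10, components = 1.
b_1 = 18 - 10 + 1 = 9

9


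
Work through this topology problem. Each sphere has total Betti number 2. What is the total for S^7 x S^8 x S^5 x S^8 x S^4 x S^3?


Total Betti number is multiplicative under products.
Each S^d (d>=1) has total Betti number 2.
There are 6 sphere factors.
Total = 2^6 = 64

64


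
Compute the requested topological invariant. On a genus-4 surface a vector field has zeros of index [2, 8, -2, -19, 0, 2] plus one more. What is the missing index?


Poincare-Hopf: sum of indices = chi(M).
chi(Sigma_4) = 2 - 2*4 = -6.
Sum of known indices = -9.
x = chi - (sum known) = -6 - (-9) = 3

3


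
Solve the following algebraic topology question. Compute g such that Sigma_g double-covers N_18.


chi(N_18) = 2 - 18 = -16.
Double cover: chi(Sigma_g) = 2 * chi(N_18) = 2*(-16) = -32.
2 - 2g = -32, so g = (2 - (-32))/2 = 34/2 = 17

17


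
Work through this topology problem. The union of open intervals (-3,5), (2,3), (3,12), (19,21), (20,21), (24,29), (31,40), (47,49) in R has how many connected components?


Sort and merge overlapping open intervals.
Merged: (-3,12), (19,21), (24,29), (31,40), (47,49).
Number of components = 5

5


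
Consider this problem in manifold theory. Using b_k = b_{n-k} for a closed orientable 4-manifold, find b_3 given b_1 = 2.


Poincare duality for closed orientable n-manifolds: b_k = b_{n-k}.
Here n = 4, so b_3 = b_1 = 2

2


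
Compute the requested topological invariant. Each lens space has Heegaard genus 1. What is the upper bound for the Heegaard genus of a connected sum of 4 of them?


Heegaard genus satisfies g(A#B) <= g(A) + g(B).
Each lens space has g = 1.
Upper bound: 4 * 1 = 4

4


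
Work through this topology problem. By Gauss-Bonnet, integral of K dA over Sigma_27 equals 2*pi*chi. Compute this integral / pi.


Gauss-Bonnet: integral K dA = 2*pi*chi(M).
chi(Sigma_27) = 2 - 2*27 = -52.
(integral K dA)/pi = 2*chi = 2*(-52) = -104

-104


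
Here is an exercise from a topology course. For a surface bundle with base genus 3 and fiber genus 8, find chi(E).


For a fiber bundle F -> E -> B (with CW structure): chi(E) = chi(B) * chi(F).
chi(Sigma_3) = -4, chi(Sigma_8) = -14.
chi(E) = (-4) * (-14) = 56

56


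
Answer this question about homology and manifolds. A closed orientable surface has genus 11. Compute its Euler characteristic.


For a closed orientable surface of genus g: chi = 2 - 2g.
Here g = 11.
chi = 2 - 2*11 = 2 - 22 = -20

-20


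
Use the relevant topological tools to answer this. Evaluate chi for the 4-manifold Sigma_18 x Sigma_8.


chi(Sigma_18) = 2 - 2*18 = -34
chi(Sigma_8) = 2 - 2*8 = -14
chi(product) = (-34) * (-14) = 476

476


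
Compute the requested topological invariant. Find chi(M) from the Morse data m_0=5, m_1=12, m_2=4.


Morse theory: chi(M) = sum_k (-1)^k m_k where m_k = #(index-k critical points).
= (5) + (-12) + (4) = -3

-3


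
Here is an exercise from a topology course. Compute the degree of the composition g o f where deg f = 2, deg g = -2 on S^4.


Degree is multiplicative under composition: deg(g o f) = deg(g) * deg(f).
= -2 * 2 = -4

-4


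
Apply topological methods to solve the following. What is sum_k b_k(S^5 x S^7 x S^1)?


Total Betti number is multiplicative under products.
Each S^d (d>=1) has total Betti number 2.
There are 3 sphere factors.
Total = 2^3 = 8

8


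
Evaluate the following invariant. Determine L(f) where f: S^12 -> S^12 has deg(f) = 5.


On S^12: L(f) = tr(f_0*) + (-1)^12 tr(f_12*) = 1 + (-1)^12 * deg(f).
L(f) = 1 + (-1)^12 * 5 = 1 + 5 = 6

6


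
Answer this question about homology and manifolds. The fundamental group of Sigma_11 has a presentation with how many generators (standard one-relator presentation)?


Standard presentation: pi_1(Sigma_g) = <a_1,b_1,...,a_g,b_g | [a_1,b_1]...[a_g,b_g] = 1>.
Number of generators = 2g = 2*11 = 22

22


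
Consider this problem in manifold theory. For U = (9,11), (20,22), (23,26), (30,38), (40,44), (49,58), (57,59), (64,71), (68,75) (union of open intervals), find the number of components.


Sort and merge overlapping open intervals.
Merged: (9,11), (20,22), (23,26), (30,38), (40,44), (49,59), (64,75).
Number of components = 7

7


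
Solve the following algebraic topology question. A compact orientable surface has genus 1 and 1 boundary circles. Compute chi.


For a compact orientable surface with genus g and b boundary components: chi = 2 - 2g - b.
chi = 2 - 2*1 - 1 = 2 - 2 - 1 = -1

-1


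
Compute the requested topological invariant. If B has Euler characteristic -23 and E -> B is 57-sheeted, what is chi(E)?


For a finite covering: chi(E) = (number of sheets) * chi(B).
chi(E) = 57 * (-23) = -1311

-1311
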